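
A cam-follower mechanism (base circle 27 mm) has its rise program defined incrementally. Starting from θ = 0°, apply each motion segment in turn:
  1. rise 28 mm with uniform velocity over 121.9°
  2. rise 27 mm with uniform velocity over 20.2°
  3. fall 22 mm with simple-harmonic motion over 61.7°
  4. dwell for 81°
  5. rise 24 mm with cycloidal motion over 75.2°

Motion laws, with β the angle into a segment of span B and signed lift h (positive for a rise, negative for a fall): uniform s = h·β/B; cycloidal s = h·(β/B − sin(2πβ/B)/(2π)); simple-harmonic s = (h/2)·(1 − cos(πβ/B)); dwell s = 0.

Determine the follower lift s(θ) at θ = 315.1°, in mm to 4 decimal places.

seg 1 [0°–121.9°] uniform, h=28: full span → s += 28 → s = 28.0000
seg 2 [121.9°–142.1°] uniform, h=27: full span → s += 27 → s = 55.0000
seg 3 [142.1°–203.8°] simple-harmonic, h=-22: full span → s += -22 → s = 33.0000
seg 4 [203.8°–284.8°] dwell: s stays 33.0000
seg 5 [284.8°–360°] cycloidal, h=24: θ=315.1° here. β=30.3, B=75.2. 24·(0.4029 − sin(2π·0.4029)/(2π)) = 7.4822 → s = 40.4822

40.4822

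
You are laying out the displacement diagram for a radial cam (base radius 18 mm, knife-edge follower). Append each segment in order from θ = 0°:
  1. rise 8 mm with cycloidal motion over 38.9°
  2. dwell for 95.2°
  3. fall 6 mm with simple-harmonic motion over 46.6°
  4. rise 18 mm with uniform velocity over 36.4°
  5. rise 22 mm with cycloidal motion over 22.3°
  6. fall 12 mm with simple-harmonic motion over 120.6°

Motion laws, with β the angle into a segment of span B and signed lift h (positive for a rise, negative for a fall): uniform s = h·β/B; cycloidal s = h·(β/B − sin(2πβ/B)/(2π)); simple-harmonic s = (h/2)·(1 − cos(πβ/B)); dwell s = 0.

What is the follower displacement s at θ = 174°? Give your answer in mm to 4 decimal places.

seg 1 [0°–38.9°] cycloidal, h=8: full span → s += 8 → s = 8.0000
seg 2 [38.9°–134.1°] dwell: s stays 8.0000
seg 3 [134.1°–180.7°] simple-harmonic, h=-6: θ=174° here. β=39.9, B=46.6. -6/2·(1 − cos(π·0.8562)) = -5.6991 → s = 2.3009

2.3009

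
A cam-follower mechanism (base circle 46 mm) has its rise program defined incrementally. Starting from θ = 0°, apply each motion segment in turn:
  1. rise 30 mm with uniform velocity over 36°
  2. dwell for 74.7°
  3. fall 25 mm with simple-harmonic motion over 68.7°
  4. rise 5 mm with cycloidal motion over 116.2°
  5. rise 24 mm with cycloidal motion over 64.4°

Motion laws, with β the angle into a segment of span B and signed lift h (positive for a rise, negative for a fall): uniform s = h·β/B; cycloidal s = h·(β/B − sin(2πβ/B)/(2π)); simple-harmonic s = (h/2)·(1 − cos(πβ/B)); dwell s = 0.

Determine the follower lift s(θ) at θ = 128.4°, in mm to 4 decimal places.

seg 1 [0°–36°] uniform, h=30: full span → s += 30 → s = 30.0000
seg 2 [36°–110.7°] dwell: s stays 30.0000
seg 3 [110.7°–179.4°] simple-harmonic, h=-25: θ=128.4° here. β=17.7, B=68.7. -25/2·(1 − cos(π·0.2576)) = -3.8759 → s = 26.1241

26.1241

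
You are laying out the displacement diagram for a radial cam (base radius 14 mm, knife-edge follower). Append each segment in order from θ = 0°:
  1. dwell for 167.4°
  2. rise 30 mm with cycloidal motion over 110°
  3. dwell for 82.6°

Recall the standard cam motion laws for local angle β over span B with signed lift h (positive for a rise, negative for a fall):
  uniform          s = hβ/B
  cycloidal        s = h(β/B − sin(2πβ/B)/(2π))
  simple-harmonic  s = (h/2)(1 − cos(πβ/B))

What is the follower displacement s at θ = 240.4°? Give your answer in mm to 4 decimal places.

seg 1 [0°–167.4°] dwell: s stays 0.0000
seg 2 [167.4°–277.4°] cycloidal, h=30: θ=240.4° here. β=73, B=110. 30·(0.6636 − sin(2π·0.6636)/(2π)) = 23.9979 → s = 23.9979

23.9979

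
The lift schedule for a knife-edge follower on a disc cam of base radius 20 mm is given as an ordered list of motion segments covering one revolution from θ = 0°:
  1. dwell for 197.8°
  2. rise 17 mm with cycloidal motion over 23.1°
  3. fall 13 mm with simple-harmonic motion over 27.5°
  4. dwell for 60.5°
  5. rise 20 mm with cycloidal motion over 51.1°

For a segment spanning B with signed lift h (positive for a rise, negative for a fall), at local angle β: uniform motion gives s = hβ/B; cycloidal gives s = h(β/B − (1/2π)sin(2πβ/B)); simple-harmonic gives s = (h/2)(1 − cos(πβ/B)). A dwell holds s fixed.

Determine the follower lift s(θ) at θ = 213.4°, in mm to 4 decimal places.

seg 1 [0°–197.8°] dwell: s stays 0.0000
seg 2 [197.8°–220.9°] cycloidal, h=17: θ=213.4° here. β=15.6, B=23.1. 17·(0.6753 − sin(2π·0.6753)/(2π)) = 13.8938 → s = 13.8938

13.8938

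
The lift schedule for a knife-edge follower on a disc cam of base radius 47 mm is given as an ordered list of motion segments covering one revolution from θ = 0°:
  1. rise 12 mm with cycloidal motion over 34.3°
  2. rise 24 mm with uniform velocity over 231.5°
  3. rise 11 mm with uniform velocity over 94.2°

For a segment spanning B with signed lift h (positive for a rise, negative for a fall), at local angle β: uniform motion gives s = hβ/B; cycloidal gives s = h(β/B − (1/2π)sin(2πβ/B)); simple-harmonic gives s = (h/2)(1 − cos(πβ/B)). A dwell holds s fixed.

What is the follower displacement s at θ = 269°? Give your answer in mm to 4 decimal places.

seg 1 [0°–34.3°] cycloidal, h=12: full span → s += 12 → s = 12.0000
seg 2 [34.3°–265.8°] uniform, h=24: full span → s += 24 → s = 36.0000
seg 3 [265.8°–360°] uniform, h=11: θ=269° here. β=3.2, B=94.2. 11·3.2/94.2 = 0.3737 → s = 36.3737

36.3737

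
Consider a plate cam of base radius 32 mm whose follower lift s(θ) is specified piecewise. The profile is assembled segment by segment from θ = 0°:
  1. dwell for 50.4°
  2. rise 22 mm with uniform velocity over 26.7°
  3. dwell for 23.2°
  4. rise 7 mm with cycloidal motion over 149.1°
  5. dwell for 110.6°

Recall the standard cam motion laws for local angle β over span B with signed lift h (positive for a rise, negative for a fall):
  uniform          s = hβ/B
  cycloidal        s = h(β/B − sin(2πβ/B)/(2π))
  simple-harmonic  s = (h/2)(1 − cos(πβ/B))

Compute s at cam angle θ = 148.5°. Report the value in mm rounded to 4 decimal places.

seg 1 [0°–50.4°] dwell: s stays 0.0000
seg 2 [50.4°–77.1°] uniform, h=22: full span → s += 22 → s = 22.0000
seg 3 [77.1°–100.3°] dwell: s stays 22.0000
seg 4 [100.3°–249.4°] cycloidal, h=7: θ=148.5° here. β=48.2, B=149.1. 7·(0.3233 − sin(2π·0.3233)/(2π)) = 1.2648 → s = 23.2648

23.2648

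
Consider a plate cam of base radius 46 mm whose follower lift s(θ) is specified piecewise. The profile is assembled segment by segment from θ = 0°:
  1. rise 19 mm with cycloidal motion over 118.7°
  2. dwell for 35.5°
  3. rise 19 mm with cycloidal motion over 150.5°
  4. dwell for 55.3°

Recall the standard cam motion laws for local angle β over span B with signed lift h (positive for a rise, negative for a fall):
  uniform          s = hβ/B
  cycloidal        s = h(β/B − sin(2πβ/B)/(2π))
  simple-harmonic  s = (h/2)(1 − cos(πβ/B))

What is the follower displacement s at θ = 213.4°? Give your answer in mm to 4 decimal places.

seg 1 [0°–118.7°] cycloidal, h=19: full span → s += 19 → s = 19.0000
seg 2 [118.7°–154.2°] dwell: s stays 19.0000
seg 3 [154.2°–304.7°] cycloidal, h=19: θ=213.4° here. β=59.2, B=150.5. 19·(0.3934 − sin(2π·0.3934)/(2π)) = 5.5958 → s = 24.5958

24.5958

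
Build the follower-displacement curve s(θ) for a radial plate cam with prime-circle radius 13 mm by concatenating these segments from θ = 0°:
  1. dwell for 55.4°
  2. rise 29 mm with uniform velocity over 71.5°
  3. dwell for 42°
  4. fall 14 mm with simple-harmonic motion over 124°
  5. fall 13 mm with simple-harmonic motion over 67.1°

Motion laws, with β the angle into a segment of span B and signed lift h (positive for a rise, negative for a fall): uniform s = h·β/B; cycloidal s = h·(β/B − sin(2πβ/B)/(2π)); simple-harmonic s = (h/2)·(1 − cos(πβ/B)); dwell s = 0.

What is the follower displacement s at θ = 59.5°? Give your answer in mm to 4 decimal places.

seg 1 [0°–55.4°] dwell: s stays 0.0000
seg 2 [55.4°–126.9°] uniform, h=29: θ=59.5° here. β=4.1, B=71.5. 29·4.1/71.5 = 1.6629 → s = 1.6629

1.6629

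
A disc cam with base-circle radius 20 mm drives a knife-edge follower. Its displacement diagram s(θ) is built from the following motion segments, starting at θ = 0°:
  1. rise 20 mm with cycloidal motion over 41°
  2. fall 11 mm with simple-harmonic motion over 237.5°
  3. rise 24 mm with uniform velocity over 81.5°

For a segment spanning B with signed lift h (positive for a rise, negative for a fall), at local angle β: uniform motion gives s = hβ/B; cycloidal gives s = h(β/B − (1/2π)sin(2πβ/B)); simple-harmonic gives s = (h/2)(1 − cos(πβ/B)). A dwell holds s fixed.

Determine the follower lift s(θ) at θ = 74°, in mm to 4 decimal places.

seg 1 [0°–41°] cycloidal, h=20: full span → s += 20 → s = 20.0000
seg 2 [41°–278.5°] simple-harmonic, h=-11: θ=74° here. β=33, B=237.5. -11/2·(1 − cos(π·0.1389)) = -0.5157 → s = 19.4843

19.4843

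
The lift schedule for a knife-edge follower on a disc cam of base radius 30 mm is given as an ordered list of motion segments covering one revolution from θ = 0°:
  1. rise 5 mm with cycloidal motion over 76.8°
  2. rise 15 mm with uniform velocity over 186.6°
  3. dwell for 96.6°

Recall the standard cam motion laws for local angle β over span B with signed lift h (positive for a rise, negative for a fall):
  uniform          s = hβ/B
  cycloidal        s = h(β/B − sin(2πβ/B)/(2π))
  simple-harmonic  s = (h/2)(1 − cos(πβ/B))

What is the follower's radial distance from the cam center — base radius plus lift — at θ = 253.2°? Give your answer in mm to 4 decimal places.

seg 1 [0°–76.8°] cycloidal, h=5: full span → s += 5 → s = 5.0000
seg 2 [76.8°–263.4°] uniform, h=15: θ=253.2° here. β=176.4, B=186.6. 15·176.4/186.6 = 14.1801 → s = 19.1801
radial distance = base radius + s = 30 + 19.1801 = 49.1801

49.1801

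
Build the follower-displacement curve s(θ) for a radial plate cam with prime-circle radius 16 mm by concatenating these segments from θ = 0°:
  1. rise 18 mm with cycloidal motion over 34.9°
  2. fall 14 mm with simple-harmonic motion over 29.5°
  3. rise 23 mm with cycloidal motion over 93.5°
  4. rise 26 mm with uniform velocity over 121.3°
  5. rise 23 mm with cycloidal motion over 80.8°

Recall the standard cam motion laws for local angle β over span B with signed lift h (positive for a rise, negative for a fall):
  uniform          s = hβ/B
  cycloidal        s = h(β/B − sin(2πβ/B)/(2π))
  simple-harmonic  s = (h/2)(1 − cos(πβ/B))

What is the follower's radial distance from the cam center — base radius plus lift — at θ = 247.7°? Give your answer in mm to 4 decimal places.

seg 1 [0°–34.9°] cycloidal, h=18: full span → s += 18 → s = 18.0000
seg 2 [34.9°–64.4°] simple-harmonic, h=-14: full span → s += -14 → s = 4.0000
seg 3 [64.4°–157.9°] cycloidal, h=23: full span → s += 23 → s = 27.0000
seg 4 [157.9°–279.2°] uniform, h=26: θ=247.7° here. β=89.8, B=121.3. 26·89.8/121.3 = 19.2481 → s = 46.2481
radial distance = base radius + s = 16 + 46.2481 = 62.2481

62.2481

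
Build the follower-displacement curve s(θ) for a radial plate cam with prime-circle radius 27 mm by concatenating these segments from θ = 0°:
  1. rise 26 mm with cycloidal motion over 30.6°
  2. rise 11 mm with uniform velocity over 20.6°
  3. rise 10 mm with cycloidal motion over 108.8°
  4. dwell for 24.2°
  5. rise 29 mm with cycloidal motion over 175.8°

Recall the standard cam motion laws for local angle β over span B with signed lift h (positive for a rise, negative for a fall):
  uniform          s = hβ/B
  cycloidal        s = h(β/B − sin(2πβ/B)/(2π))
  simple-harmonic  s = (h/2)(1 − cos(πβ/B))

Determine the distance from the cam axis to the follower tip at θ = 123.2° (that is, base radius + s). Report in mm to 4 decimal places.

seg 1 [0°–30.6°] cycloidal, h=26: full span → s += 26 → s = 26.0000
seg 2 [30.6°–51.2°] uniform, h=11: full span → s += 11 → s = 37.0000
seg 3 [51.2°–160°] cycloidal, h=10: θ=123.2° here. β=72, B=108.8. 10·(0.6618 − sin(2π·0.6618)/(2π)) = 7.9708 → s = 44.9708
radial distance = base radius + s = 27 + 44.9708 = 71.9708

71.9708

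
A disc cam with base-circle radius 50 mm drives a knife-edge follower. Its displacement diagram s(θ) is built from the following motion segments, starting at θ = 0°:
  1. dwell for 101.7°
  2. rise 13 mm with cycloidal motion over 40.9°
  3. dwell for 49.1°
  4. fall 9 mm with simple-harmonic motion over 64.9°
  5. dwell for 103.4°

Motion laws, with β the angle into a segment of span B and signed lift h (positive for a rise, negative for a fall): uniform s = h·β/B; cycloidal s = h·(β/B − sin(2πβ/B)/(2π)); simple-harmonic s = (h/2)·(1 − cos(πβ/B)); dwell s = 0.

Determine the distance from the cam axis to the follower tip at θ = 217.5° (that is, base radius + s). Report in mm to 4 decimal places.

seg 1 [0°–101.7°] dwell: s stays 0.0000
seg 2 [101.7°–142.6°] cycloidal, h=13: full span → s += 13 → s = 13.0000
seg 3 [142.6°–191.7°] dwell: s stays 13.0000
seg 4 [191.7°–256.6°] simple-harmonic, h=-9: θ=217.5° here. β=25.8, B=64.9. -9/2·(1 − cos(π·0.3975)) = -3.0763 → s = 9.9237
radial distance = base radius + s = 50 + 9.9237 = 59.9237

59.9237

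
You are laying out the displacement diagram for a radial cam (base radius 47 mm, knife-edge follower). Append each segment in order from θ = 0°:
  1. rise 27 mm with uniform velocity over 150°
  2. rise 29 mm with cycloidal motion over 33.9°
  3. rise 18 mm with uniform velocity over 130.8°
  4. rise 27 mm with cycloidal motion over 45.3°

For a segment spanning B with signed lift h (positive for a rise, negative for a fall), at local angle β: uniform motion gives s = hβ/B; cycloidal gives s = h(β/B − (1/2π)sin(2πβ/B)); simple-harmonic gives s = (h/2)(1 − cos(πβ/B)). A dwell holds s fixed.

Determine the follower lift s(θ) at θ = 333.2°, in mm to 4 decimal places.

seg 1 [0°–150°] uniform, h=27: full span → s += 27 → s = 27.0000
seg 2 [150°–183.9°] cycloidal, h=29: full span → s += 29 → s = 56.0000
seg 3 [183.9°–314.7°] uniform, h=18: full span → s += 18 → s = 74.0000
seg 4 [314.7°–360°] cycloidal, h=27: θ=333.2° here. β=18.5, B=45.3. 27·(0.4084 − sin(2π·0.4084)/(2π)) = 8.6873 → s = 82.6873

82.6873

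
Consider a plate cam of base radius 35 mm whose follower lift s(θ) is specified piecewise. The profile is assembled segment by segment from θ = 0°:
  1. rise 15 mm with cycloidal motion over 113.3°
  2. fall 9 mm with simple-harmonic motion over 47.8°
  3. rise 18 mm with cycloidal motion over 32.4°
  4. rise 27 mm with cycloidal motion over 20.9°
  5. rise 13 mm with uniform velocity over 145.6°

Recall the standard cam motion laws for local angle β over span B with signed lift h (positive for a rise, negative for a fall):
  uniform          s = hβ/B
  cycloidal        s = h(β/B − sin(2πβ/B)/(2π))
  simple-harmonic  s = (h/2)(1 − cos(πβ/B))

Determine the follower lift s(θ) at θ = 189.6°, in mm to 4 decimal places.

seg 1 [0°–113.3°] cycloidal, h=15: full span → s += 15 → s = 15.0000
seg 2 [113.3°–161.1°] simple-harmonic, h=-9: full span → s += -9 → s = 6.0000
seg 3 [161.1°–193.5°] cycloidal, h=18: θ=189.6° here. β=28.5, B=32.4. 18·(0.8796 − sin(2π·0.8796)/(2π)) = 17.7993 → s = 23.7993

23.7993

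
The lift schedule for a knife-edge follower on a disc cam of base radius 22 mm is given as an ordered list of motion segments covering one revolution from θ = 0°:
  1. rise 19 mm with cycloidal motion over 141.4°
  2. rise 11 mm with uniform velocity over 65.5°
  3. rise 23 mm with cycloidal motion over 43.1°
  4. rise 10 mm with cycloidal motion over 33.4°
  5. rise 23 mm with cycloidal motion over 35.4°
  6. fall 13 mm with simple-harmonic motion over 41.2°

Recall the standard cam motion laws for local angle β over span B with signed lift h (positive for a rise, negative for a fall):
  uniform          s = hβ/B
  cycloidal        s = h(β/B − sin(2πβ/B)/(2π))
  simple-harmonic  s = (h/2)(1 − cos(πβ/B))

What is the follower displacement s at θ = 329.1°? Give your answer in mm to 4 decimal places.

seg 1 [0°–141.4°] cycloidal, h=19: full span → s += 19 → s = 19.0000
seg 2 [141.4°–206.9°] uniform, h=11: full span → s += 11 → s = 30.0000
seg 3 [206.9°–250°] cycloidal, h=23: full span → s += 23 → s = 53.0000
seg 4 [250°–283.4°] cycloidal, h=10: full span → s += 10 → s = 63.0000
seg 5 [283.4°–318.8°] cycloidal, h=23: full span → s += 23 → s = 86.0000
seg 6 [318.8°–360°] simple-harmonic, h=-13: θ=329.1° here. β=10.3, B=41.2. -13/2·(1 − cos(π·0.2500)) = -1.9038 → s = 84.0962

84.0962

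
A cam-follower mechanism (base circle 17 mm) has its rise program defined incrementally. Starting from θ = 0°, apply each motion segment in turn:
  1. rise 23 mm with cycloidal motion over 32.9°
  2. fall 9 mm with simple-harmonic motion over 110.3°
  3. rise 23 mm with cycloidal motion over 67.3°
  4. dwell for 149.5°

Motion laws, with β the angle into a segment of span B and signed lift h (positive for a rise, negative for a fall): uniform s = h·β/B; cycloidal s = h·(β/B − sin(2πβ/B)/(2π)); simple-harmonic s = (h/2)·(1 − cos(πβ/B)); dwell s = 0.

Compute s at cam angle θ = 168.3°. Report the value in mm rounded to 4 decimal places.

seg 1 [0°–32.9°] cycloidal, h=23: full span → s += 23 → s = 23.0000
seg 2 [32.9°–143.2°] simple-harmonic, h=-9: full span → s += -9 → s = 14.0000
seg 3 [143.2°–210.5°] cycloidal, h=23: θ=168.3° here. β=25.1, B=67.3. 23·(0.3730 − sin(2π·0.3730)/(2π)) = 5.9566 → s = 19.9566

19.9566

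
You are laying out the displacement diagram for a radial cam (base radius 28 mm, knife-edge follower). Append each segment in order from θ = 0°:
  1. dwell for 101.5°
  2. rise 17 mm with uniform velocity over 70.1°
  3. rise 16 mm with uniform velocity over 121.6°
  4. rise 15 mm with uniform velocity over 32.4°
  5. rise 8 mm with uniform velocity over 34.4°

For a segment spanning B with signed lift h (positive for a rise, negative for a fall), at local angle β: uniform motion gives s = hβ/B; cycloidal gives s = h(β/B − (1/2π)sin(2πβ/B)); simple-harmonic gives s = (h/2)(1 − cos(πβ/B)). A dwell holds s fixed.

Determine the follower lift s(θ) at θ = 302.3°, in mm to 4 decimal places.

seg 1 [0°–101.5°] dwell: s stays 0.0000
seg 2 [101.5°–171.6°] uniform, h=17: full span → s += 17 → s = 17.0000
seg 3 [171.6°–293.2°] uniform, h=16: full span → s += 16 → s = 33.0000
seg 4 [293.2°–325.6°] uniform, h=15: θ=302.3° here. β=9.1, B=32.4. 15·9.1/32.4 = 4.2130 → s = 37.2130

37.2130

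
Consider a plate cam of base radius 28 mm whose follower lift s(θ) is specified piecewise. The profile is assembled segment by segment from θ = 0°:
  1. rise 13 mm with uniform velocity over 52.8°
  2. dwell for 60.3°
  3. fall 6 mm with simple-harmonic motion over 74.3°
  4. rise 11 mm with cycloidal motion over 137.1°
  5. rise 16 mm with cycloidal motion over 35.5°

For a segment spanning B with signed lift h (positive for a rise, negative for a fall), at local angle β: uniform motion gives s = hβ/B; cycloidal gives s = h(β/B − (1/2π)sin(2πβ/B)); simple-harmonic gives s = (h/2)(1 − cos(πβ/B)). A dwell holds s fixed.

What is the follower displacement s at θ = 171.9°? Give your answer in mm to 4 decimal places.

seg 1 [0°–52.8°] uniform, h=13: full span → s += 13 → s = 13.0000
seg 2 [52.8°–113.1°] dwell: s stays 13.0000
seg 3 [113.1°–187.4°] simple-harmonic, h=-6: θ=171.9° here. β=58.8, B=74.3. -6/2·(1 − cos(π·0.7914)) = -5.3785 → s = 7.6215

7.6215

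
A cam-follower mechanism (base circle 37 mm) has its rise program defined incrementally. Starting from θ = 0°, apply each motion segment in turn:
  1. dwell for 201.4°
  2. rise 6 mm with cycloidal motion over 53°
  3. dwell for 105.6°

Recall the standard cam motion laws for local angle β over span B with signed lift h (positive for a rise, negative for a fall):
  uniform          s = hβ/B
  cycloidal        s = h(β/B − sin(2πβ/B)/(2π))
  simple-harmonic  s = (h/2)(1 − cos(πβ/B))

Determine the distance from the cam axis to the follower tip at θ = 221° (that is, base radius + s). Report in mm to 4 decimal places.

seg 1 [0°–201.4°] dwell: s stays 0.0000
seg 2 [201.4°–254.4°] cycloidal, h=6: θ=221° here. β=19.6, B=53. 6·(0.3698 − sin(2π·0.3698)/(2π)) = 1.5220 → s = 1.5220
radial distance = base radius + s = 37 + 1.5220 = 38.5220

38.5220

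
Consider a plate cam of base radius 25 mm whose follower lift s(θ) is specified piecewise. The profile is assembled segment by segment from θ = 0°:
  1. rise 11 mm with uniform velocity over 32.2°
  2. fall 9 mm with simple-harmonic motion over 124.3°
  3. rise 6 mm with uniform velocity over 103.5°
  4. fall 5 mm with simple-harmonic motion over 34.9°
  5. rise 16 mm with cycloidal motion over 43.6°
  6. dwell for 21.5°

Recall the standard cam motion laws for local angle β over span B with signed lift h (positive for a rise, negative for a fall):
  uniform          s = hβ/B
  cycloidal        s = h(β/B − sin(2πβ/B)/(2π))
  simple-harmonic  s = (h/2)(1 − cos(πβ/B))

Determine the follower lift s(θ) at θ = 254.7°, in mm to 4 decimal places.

seg 1 [0°–32.2°] uniform, h=11: full span → s += 11 → s = 11.0000
seg 2 [32.2°–156.5°] simple-harmonic, h=-9: full span → s += -9 → s = 2.0000
seg 3 [156.5°–260°] uniform, h=6: θ=254.7° here. β=98.2, B=103.5. 6·98.2/103.5 = 5.6928 → s = 7.6928

7.6928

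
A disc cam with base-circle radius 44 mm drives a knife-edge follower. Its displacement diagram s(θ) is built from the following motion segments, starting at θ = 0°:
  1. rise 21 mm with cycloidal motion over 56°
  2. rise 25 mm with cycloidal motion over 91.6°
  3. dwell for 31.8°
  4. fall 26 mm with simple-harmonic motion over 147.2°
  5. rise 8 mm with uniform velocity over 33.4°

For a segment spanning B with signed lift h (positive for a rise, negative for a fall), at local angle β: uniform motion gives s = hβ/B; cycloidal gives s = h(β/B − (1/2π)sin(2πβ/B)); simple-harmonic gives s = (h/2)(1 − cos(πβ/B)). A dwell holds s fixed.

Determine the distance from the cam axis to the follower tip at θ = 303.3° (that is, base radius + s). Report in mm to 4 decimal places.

seg 1 [0°–56°] cycloidal, h=21: full span → s += 21 → s = 21.0000
seg 2 [56°–147.6°] cycloidal, h=25: full span → s += 25 → s = 46.0000
seg 3 [147.6°–179.4°] dwell: s stays 46.0000
seg 4 [179.4°–326.6°] simple-harmonic, h=-26: θ=303.3° here. β=123.9, B=147.2. -26/2·(1 − cos(π·0.8417)) = -24.4255 → s = 21.5745
radial distance = base radius + s = 44 + 21.5745 = 65.5745

65.5745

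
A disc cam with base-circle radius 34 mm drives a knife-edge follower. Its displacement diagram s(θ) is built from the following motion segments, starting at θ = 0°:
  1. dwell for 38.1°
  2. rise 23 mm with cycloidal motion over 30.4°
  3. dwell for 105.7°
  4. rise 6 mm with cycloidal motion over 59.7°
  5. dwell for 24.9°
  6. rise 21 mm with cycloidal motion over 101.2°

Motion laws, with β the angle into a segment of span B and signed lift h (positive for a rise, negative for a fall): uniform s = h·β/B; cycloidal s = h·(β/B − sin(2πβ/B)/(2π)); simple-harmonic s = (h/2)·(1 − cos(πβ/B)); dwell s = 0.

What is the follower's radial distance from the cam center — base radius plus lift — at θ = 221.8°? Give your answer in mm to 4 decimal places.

seg 1 [0°–38.1°] dwell: s stays 0.0000
seg 2 [38.1°–68.5°] cycloidal, h=23: full span → s += 23 → s = 23.0000
seg 3 [68.5°–174.2°] dwell: s stays 23.0000
seg 4 [174.2°–233.9°] cycloidal, h=6: θ=221.8° here. β=47.6, B=59.7. 6·(0.7973 − sin(2π·0.7973)/(2π)) = 5.6970 → s = 28.6970
radial distance = base radius + s = 34 + 28.6970 = 62.6970

62.6970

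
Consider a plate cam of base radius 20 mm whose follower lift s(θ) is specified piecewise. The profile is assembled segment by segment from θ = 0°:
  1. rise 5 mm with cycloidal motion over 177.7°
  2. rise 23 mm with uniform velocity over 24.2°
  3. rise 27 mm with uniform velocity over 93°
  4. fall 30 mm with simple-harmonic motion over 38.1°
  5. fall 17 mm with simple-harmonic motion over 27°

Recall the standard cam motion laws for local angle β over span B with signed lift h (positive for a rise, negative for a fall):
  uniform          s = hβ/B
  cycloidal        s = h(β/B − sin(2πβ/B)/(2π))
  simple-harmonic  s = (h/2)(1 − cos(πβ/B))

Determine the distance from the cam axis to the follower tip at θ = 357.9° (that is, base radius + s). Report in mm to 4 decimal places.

seg 1 [0°–177.7°] cycloidal, h=5: full span → s += 5 → s = 5.0000
seg 2 [177.7°–201.9°] uniform, h=23: full span → s += 23 → s = 28.0000
seg 3 [201.9°–294.9°] uniform, h=27: full span → s += 27 → s = 55.0000
seg 4 [294.9°–333°] simple-harmonic, h=-30: full span → s += -30 → s = 25.0000
seg 5 [333°–360°] simple-harmonic, h=-17: θ=357.9° here. β=24.9, B=27. -17/2·(1 − cos(π·0.9222)) = -16.7475 → s = 8.2525
radial distance = base radius + s = 20 + 8.2525 = 28.2525

28.2525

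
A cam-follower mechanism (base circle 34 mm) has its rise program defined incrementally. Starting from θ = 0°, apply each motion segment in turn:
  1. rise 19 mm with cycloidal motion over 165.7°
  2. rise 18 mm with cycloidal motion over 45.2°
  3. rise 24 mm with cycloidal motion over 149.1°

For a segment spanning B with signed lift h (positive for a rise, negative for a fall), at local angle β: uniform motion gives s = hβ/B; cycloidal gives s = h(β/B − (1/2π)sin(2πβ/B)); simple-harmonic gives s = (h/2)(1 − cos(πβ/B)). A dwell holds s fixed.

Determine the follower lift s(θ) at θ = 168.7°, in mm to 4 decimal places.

seg 1 [0°–165.7°] cycloidal, h=19: full span → s += 19 → s = 19.0000
seg 2 [165.7°–210.9°] cycloidal, h=18: θ=168.7° here. β=3, B=45.2. 18·(0.0664 − sin(2π·0.0664)/(2π)) = 0.0343 → s = 19.0343

19.0343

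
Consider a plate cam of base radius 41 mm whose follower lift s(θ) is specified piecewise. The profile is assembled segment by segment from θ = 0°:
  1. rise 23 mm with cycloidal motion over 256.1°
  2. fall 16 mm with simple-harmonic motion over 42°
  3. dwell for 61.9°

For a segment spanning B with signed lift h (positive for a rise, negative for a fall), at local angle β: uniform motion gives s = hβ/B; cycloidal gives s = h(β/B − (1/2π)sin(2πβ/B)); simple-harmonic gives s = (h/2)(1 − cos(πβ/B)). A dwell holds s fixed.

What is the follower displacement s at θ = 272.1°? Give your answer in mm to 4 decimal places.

seg 1 [0°–256.1°] cycloidal, h=23: full span → s += 23 → s = 23.0000
seg 2 [256.1°–298.1°] simple-harmonic, h=-16: θ=272.1° here. β=16, B=42. -16/2·(1 − cos(π·0.3810)) = -5.0773 → s = 17.9227

17.9227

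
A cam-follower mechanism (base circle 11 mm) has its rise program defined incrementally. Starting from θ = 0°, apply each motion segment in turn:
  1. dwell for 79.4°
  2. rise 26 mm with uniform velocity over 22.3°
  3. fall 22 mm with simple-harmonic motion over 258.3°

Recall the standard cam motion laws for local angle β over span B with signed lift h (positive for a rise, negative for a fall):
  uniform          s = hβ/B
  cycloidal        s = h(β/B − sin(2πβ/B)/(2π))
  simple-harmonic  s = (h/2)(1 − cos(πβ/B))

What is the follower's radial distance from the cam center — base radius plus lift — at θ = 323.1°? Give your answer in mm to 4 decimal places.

seg 1 [0°–79.4°] dwell: s stays 0.0000
seg 2 [79.4°–101.7°] uniform, h=26: full span → s += 26 → s = 26.0000
seg 3 [101.7°–360°] simple-harmonic, h=-22: θ=323.1° here. β=221.4, B=258.3. -22/2·(1 − cos(π·0.8571)) = -20.9107 → s = 5.0893
radial distance = base radius + s = 11 + 5.0893 = 16.0893

16.0893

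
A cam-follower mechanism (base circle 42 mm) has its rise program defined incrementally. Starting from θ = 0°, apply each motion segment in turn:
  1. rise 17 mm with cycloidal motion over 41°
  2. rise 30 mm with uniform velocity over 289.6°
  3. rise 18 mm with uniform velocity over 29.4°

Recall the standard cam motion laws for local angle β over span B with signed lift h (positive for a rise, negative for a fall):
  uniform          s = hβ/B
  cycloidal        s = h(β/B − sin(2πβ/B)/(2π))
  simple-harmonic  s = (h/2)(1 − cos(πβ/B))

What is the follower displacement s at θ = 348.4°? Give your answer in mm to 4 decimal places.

seg 1 [0°–41°] cycloidal, h=17: full span → s += 17 → s = 17.0000
seg 2 [41°–330.6°] uniform, h=30: full span → s += 30 → s = 47.0000
seg 3 [330.6°–360°] uniform, h=18: θ=348.4° here. β=17.8, B=29.4. 18·17.8/29.4 = 10.8980 → s = 57.8980

57.8980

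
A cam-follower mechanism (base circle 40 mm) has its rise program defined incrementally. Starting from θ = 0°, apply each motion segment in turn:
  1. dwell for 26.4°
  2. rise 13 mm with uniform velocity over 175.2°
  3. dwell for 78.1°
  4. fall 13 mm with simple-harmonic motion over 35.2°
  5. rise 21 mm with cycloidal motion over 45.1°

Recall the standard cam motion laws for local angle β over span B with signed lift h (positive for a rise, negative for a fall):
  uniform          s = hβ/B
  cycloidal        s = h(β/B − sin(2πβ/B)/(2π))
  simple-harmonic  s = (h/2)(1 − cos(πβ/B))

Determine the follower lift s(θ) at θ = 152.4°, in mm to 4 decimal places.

seg 1 [0°–26.4°] dwell: s stays 0.0000
seg 2 [26.4°–201.6°] uniform, h=13: θ=152.4° here. β=126, B=175.2. 13·126/175.2 = 9.3493 → s = 9.3493

9.3493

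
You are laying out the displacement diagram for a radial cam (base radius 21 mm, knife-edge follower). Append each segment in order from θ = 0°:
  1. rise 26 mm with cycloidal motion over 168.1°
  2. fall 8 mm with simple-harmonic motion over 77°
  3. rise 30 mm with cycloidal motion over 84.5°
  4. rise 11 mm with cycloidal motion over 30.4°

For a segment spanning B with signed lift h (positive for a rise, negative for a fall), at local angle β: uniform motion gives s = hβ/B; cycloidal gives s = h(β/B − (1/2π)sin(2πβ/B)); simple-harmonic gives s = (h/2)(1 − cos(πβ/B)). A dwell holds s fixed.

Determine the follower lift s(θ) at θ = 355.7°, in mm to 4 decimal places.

seg 1 [0°–168.1°] cycloidal, h=26: full span → s += 26 → s = 26.0000
seg 2 [168.1°–245.1°] simple-harmonic, h=-8: full span → s += -8 → s = 18.0000
seg 3 [245.1°–329.6°] cycloidal, h=30: full span → s += 30 → s = 48.0000
seg 4 [329.6°–360°] cycloidal, h=11: θ=355.7° here. β=26.1, B=30.4. 11·(0.8586 − sin(2π·0.8586)/(2π)) = 10.8031 → s = 58.8031

58.8031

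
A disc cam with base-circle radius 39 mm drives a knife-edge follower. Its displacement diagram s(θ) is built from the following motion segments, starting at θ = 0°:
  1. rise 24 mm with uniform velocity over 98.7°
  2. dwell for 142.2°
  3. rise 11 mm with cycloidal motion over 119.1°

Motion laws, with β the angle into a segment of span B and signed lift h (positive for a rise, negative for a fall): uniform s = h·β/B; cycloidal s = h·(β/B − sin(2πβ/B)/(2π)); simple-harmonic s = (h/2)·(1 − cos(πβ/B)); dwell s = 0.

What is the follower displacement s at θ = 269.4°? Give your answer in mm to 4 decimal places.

seg 1 [0°–98.7°] uniform, h=24: full span → s += 24 → s = 24.0000
seg 2 [98.7°–240.9°] dwell: s stays 24.0000
seg 3 [240.9°–360°] cycloidal, h=11: θ=269.4° here. β=28.5, B=119.1. 11·(0.2393 − sin(2π·0.2393)/(2π)) = 0.8855 → s = 24.8855

24.8855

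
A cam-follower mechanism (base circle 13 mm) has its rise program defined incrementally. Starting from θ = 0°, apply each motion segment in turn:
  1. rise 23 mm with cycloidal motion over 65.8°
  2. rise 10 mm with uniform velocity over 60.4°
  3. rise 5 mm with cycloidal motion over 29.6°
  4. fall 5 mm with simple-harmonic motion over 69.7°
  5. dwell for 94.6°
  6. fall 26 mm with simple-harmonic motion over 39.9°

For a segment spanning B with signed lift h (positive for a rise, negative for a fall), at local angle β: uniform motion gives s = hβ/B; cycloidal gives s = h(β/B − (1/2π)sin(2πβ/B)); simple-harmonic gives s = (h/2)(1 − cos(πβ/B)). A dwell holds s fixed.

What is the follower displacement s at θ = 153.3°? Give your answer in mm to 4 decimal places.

seg 1 [0°–65.8°] cycloidal, h=23: full span → s += 23 → s = 23.0000
seg 2 [65.8°–126.2°] uniform, h=10: full span → s += 10 → s = 33.0000
seg 3 [126.2°–155.8°] cycloidal, h=5: θ=153.3° here. β=27.1, B=29.6. 5·(0.9155 − sin(2π·0.9155)/(2π)) = 4.9805 → s = 37.9805

37.9805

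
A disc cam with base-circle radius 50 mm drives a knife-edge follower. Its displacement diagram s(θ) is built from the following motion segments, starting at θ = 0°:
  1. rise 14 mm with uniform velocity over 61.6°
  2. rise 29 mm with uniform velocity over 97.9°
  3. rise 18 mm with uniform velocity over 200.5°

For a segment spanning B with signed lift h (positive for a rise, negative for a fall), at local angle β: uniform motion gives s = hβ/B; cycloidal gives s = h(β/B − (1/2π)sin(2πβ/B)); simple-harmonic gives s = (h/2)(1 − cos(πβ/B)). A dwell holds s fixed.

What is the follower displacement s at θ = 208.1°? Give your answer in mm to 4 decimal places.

seg 1 [0°–61.6°] uniform, h=14: full span → s += 14 → s = 14.0000
seg 2 [61.6°–159.5°] uniform, h=29: full span → s += 29 → s = 43.0000
seg 3 [159.5°–360°] uniform, h=18: θ=208.1° here. β=48.6, B=200.5. 18·48.6/200.5 = 4.3631 → s = 47.3631

47.3631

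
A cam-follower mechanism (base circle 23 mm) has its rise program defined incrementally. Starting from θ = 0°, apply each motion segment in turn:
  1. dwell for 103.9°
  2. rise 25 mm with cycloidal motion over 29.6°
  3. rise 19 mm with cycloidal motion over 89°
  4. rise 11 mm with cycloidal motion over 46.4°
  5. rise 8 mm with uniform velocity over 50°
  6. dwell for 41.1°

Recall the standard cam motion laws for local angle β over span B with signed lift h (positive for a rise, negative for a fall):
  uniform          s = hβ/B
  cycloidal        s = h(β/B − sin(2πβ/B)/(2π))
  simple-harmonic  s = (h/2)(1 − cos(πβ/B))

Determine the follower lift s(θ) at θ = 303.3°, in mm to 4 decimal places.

seg 1 [0°–103.9°] dwell: s stays 0.0000
seg 2 [103.9°–133.5°] cycloidal, h=25: full span → s += 25 → s = 25.0000
seg 3 [133.5°–222.5°] cycloidal, h=19: full span → s += 19 → s = 44.0000
seg 4 [222.5°–268.9°] cycloidal, h=11: full span → s += 11 → s = 55.0000
seg 5 [268.9°–318.9°] uniform, h=8: θ=303.3° here. β=34.4, B=50. 8·34.4/50 = 5.5040 → s = 60.5040

60.5040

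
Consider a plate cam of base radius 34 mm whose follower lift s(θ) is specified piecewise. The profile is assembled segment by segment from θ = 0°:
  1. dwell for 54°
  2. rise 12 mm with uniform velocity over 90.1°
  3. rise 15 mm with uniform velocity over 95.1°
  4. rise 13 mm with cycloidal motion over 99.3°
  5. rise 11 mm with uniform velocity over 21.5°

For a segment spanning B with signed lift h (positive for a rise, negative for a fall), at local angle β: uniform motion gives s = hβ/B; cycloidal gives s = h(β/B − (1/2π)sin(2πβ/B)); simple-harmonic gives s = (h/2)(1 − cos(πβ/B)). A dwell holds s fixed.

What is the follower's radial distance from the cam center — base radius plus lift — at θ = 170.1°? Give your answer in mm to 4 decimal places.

seg 1 [0°–54°] dwell: s stays 0.0000
seg 2 [54°–144.1°] uniform, h=12: full span → s += 12 → s = 12.0000
seg 3 [144.1°–239.2°] uniform, h=15: θ=170.1° here. β=26, B=95.1. 15·26/95.1 = 4.1009 → s = 16.1009
radial distance = base radius + s = 34 + 16.1009 = 50.1009

50.1009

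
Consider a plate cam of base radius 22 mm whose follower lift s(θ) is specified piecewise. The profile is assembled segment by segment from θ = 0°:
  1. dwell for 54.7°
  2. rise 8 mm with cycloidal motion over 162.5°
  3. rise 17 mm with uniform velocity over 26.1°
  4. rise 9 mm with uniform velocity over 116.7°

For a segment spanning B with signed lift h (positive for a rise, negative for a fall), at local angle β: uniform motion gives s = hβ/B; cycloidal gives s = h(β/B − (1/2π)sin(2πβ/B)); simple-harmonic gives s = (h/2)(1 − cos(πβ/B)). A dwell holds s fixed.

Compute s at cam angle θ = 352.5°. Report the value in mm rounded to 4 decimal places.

seg 1 [0°–54.7°] dwell: s stays 0.0000
seg 2 [54.7°–217.2°] cycloidal, h=8: full span → s += 8 → s = 8.0000
seg 3 [217.2°–243.3°] uniform, h=17: full span → s += 17 → s = 25.0000
seg 4 [243.3°–360°] uniform, h=9: θ=352.5° here. β=109.2, B=116.7. 9·109.2/116.7 = 8.4216 → s = 33.4216

33.4216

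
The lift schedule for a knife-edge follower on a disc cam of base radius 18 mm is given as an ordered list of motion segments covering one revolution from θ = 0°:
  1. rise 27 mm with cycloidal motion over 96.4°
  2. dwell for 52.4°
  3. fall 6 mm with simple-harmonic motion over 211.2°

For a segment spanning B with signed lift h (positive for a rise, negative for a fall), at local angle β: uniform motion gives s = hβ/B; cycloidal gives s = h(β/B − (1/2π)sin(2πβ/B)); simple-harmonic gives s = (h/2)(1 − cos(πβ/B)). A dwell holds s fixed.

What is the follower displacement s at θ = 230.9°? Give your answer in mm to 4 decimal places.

seg 1 [0°–96.4°] cycloidal, h=27: full span → s += 27 → s = 27.0000
seg 2 [96.4°–148.8°] dwell: s stays 27.0000
seg 3 [148.8°–360°] simple-harmonic, h=-6: θ=230.9° here. β=82.1, B=211.2. -6/2·(1 − cos(π·0.3887)) = -1.9725 → s = 25.0275

25.0275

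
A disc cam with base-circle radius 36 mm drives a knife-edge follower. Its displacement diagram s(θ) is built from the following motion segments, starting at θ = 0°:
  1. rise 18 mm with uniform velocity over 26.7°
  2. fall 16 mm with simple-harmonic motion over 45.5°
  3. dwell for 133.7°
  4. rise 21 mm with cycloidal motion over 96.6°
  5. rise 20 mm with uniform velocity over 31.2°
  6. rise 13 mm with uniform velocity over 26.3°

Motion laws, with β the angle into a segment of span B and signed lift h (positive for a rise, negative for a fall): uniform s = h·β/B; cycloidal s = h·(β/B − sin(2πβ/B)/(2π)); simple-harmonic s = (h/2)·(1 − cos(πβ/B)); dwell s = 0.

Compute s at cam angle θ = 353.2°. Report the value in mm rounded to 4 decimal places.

seg 1 [0°–26.7°] uniform, h=18: full span → s += 18 → s = 18.0000
seg 2 [26.7°–72.2°] simple-harmonic, h=-16: full span → s += -16 → s = 2.0000
seg 3 [72.2°–205.9°] dwell: s stays 2.0000
seg 4 [205.9°–302.5°] cycloidal, h=21: full span → s += 21 → s = 23.0000
seg 5 [302.5°–333.7°] uniform, h=20: full span → s += 20 → s = 43.0000
seg 6 [333.7°–360°] uniform, h=13: θ=353.2° here. β=19.5, B=26.3. 13·19.5/26.3 = 9.6388 → s = 52.6388

52.6388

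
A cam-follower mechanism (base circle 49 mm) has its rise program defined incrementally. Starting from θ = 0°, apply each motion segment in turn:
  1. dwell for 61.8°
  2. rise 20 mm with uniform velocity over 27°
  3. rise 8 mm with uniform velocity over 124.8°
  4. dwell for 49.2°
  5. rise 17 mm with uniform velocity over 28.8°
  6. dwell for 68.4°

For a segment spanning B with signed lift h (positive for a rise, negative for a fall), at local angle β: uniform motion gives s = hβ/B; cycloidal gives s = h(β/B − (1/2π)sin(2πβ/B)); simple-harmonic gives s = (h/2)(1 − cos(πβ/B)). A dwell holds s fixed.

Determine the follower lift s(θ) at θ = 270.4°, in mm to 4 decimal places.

seg 1 [0°–61.8°] dwell: s stays 0.0000
seg 2 [61.8°–88.8°] uniform, h=20: full span → s += 20 → s = 20.0000
seg 3 [88.8°–213.6°] uniform, h=8: full span → s += 8 → s = 28.0000
seg 4 [213.6°–262.8°] dwell: s stays 28.0000
seg 5 [262.8°–291.6°] uniform, h=17: θ=270.4° here. β=7.6, B=28.8. 17·7.6/28.8 = 4.4861 → s = 32.4861

32.4861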